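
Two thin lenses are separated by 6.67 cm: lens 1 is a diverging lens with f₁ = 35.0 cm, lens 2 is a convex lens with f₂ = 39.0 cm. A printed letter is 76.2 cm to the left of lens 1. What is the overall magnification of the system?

m = +1.47

f₁ = −35.0 cm (diverging).
Lens 1: 1/d_i1 = 1/(-35.0) − 1/(76.2) = -0.04169, so d_i1 = -23.98 cm; m₁ = −d_i1/d_o1 = +0.3147.
d_o2 = 6.67 − (-23.98) = 30.65 cm.
Lens 2: 1/d_i2 = 1/(39.0) − 1/(30.65) = -0.006985, so d_i2 = -143.2 cm; m₂ = −d_i2/d_o2 = +4.671.
m = m₁·m₂ = (+0.3147)(+4.671) = +1.47.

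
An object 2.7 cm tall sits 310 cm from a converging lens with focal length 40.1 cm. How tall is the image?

0.401 cm

1/d_i = 1/f − 1/d_o = 1/(40.10) − 1/(310) = 0.02171, so d_i = 46.06 cm.
m = −d_i/d_o = -0.1486.
|h_i| = |m|·h_o = 0.1486 × 2.7 = 0.401 cm. The image is real, inverted and reduced, on the far side of the lens.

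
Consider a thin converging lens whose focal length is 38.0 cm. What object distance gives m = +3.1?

25.7 cm

m = −d_i/d_o ⇒ d_i = −m·d_o.
1/f = 1/d_o + 1/d_i = 1/d_o − 1/(m·d_o) = (1 − 1/m)/d_o, so d_o = f(1 − 1/m) = (38.00)(1 − 1/(+3.1)) = 25.7 cm.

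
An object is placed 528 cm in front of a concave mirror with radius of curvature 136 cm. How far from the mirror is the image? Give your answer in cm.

f = R/2 = 136/2 = 68.00 cm.
Mirror equation: 1/v = 1/f − 1/u = 1/(68.00) − 1/(528) = 0.01471 − 0.001894 = 0.01281, so v = 78.1 cm.
The image is real, inverted and reduced, in front of the mirror.

78.1 cm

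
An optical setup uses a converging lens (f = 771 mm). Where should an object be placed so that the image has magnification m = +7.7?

m = −d_i/d_o ⇒ d_i = −m·d_o.
1/f = 1/d_o + 1/d_i = 1/d_o − 1/(m·d_o) = (1 − 1/m)/d_o, so d_o = f(1 − 1/m) = (771.0)(1 − 1/(+7.7)) = 671 mm.

671 mm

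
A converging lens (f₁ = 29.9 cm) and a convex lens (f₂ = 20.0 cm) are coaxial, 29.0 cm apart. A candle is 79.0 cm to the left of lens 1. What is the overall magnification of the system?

m = -0.311

Lens 1: 1/d_i1 = 1/(29.9) − 1/(79.0) = 0.02079, so d_i1 = 48.11 cm; m₁ = −d_i1/d_o1 = -0.6090.
d_o2 = 29.0 − (48.11) = -19.11 cm (virtual object).
Lens 2: 1/d_i2 = 1/(20.0) − 1/(-19.11) = 0.1023, so d_i2 = 9.772 cm; m₂ = −d_i2/d_o2 = +0.5114.
m = m₁·m₂ = (-0.6090)(+0.5114) = -0.311.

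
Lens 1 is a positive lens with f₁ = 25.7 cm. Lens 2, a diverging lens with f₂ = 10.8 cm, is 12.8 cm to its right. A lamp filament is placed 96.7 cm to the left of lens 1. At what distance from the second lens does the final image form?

21.0 cm

Lens 1: 1/d_i1 = 1/f₁ − 1/d_o1 = 1/(25.7) − 1/(96.7) = 0.02857, so d_i1 = 35.00 cm.
The intermediate image is 35.00 cm to the right of lens 1, which lies 22.20 cm to the right of lens 2 — a virtual object — so d_o2 = −22.20 cm.
Lens 2 is diverging, so f₂ = −10.8 cm.
Lens 2: 1/d_i2 = 1/f₂ − 1/d_o2 = 1/(-10.8) − 1/(-22.20) = -0.04755, so d_i2 = -21.0 cm.
The final image is virtual, 21.0 cm to the left of lens 2 (overall magnification ≈ 0.34).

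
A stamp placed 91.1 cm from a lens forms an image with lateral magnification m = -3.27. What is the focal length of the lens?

f = 69.8 cm (converging)

m = −d_i/d_o ⇒ d_i = −m·d_o = −(-3.27)·(91.1) = 297.9 cm.
1/f = 1/d_o + 1/d_i = 1/(91.1) + 1/(297.9) = 0.01433, so f = 69.8 cm.
Since f is positive, the lens is converging.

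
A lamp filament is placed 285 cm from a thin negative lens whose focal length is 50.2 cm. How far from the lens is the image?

42.7 cm

For a negative lens, f = -50.2 cm.
Thin-lens equation: 1/v = 1/f − 1/u = 1/(-50.20) − 1/(285) = -0.01992 − 0.003509 = -0.02343, so v = -42.7 cm.
The image is virtual, upright and reduced, on the same side as the object.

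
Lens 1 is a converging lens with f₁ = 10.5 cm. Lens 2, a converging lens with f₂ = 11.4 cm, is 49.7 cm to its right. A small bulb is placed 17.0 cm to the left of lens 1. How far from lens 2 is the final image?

23.4 cm

Lens 1: 1/d_i1 = 1/f₁ − 1/d_o1 = 1/(10.5) − 1/(17.0) = 0.03641, so d_i1 = 27.46 cm.
The intermediate image is 27.46 cm to the right of lens 1, which is 49.7 − (27.46) = 22.24 cm to the left of lens 2, so d_o2 = +22.24 cm.
Lens 2: 1/d_i2 = 1/f₂ − 1/d_o2 = 1/(11.4) − 1/(22.24) = 0.04276, so d_i2 = 23.4 cm.
The final image is real, 23.4 cm to the right of lens 2 (overall magnification ≈ 1.7).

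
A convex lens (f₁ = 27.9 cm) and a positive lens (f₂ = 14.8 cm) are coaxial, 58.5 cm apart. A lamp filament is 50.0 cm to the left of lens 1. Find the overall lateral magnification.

m = -0.962

Lens 1: 1/d_i1 = 1/(27.9) − 1/(50.0) = 0.01584, so d_i1 = 63.12 cm; m₁ = −d_i1/d_o1 = -1.262.
d_o2 = 58.5 − (63.12) = -4.620 cm (virtual object).
Lens 2: 1/d_i2 = 1/(14.8) − 1/(-4.620) = 0.2840, so d_i2 = 3.521 cm; m₂ = −d_i2/d_o2 = +0.7621.
m = m₁·m₂ = (-1.262)(+0.7621) = -0.962.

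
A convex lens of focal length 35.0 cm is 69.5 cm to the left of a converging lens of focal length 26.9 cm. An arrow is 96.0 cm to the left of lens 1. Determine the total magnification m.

Lens 1: 1/d_i1 = 1/(35.0) − 1/(96.0) = 0.01815, so d_i1 = 55.08 cm; m₁ = −d_i1/d_o1 = -0.5737.
d_o2 = 69.5 − (55.08) = 14.42 cm.
Lens 2: 1/d_i2 = 1/(26.9) − 1/(14.42) = -0.03217, so d_i2 = -31.08 cm; m₂ = −d_i2/d_o2 = +2.155.
m = m₁·m₂ = (-0.5737)(+2.155) = -1.24.

m = -1.24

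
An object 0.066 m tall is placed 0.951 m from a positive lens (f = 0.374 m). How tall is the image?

1/d_i = 1/f − 1/d_o = 1/(0.3740) − 1/(0.951) = 1.622, so d_i = 0.6164 m.
m = −d_i/d_o = -0.6482.
|h_i| = |m|·h_o = 0.6482 × 0.066 = 0.0428 m. The image is real, inverted and reduced, on the far side of the lens.

0.0428 m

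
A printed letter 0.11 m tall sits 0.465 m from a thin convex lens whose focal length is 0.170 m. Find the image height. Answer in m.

1/d_i = 1/f − 1/d_o = 1/(0.1700) − 1/(0.465) = 3.732, so d_i = 0.2680 m.
m = −d_i/d_o = -0.5763.
|h_i| = |m|·h_o = 0.5763 × 0.11 = 0.0634 m. The image is real, inverted and reduced, on the far side of the lens.

0.0634 m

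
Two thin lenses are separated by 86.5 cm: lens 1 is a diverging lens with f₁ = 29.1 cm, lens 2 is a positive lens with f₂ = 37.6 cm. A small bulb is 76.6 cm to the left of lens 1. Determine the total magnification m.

f₁ = −29.1 cm (diverging).
Lens 1: 1/d_i1 = 1/(-29.1) − 1/(76.6) = -0.04742, so d_i1 = -21.09 cm; m₁ = −d_i1/d_o1 = +0.2753.
d_o2 = 86.5 − (-21.09) = 107.6 cm.
Lens 2: 1/d_i2 = 1/(37.6) − 1/(107.6) = 0.01730, so d_i2 = 57.80 cm; m₂ = −d_i2/d_o2 = -0.5371.
m = m₁·m₂ = (+0.2753)(-0.5371) = -0.148.

m = -0.148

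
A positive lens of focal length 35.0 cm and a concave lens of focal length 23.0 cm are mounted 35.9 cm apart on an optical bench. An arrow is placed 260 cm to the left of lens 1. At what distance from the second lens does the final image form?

5.66 cm

Lens 1: 1/d_i1 = 1/f₁ − 1/d_o1 = 1/(35.0) − 1/(260) = 0.02473, so d_i1 = 40.44 cm.
The intermediate image is 40.44 cm to the right of lens 1, which lies 4.540 cm to the right of lens 2 — a virtual object — so d_o2 = −4.540 cm.
Lens 2 is diverging, so f₂ = −23.0 cm.
Lens 2: 1/d_i2 = 1/f₂ − 1/d_o2 = 1/(-23.0) − 1/(-4.540) = 0.1768, so d_i2 = 5.66 cm.
The final image is real, 5.66 cm to the right of lens 2 (overall magnification ≈ -0.19).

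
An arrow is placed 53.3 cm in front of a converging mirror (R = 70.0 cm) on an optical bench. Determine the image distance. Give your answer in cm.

102 cm

f = R/2 = 70.0/2 = 35.00 cm.
Mirror equation: 1/q = 1/f − 1/p = 1/(35.00) − 1/(53.3) = 0.02857 − 0.01876 = 0.009810, so q = 102 cm.
The image is real, inverted and enlarged, in front of the mirror.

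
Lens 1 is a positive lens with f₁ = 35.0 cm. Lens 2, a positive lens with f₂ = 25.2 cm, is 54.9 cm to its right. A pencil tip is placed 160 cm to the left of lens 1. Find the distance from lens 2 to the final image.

Lens 1: 1/d_i1 = 1/f₁ − 1/d_o1 = 1/(35.0) − 1/(160) = 0.02232, so d_i1 = 44.80 cm.
The intermediate image is 44.80 cm to the right of lens 1, which is 54.9 − (44.80) = 10.10 cm to the left of lens 2, so d_o2 = +10.10 cm.
Lens 2: 1/d_i2 = 1/f₂ − 1/d_o2 = 1/(25.2) − 1/(10.10) = -0.05933, so d_i2 = -16.9 cm.
The final image is virtual, 16.9 cm to the left of lens 2 (overall magnification ≈ -0.47).

16.9 cm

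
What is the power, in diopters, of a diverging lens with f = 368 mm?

For a diverging lens, f = −368 mm.
f = -36.8 cm = -0.368 m.
P = 1/f = 1/(-0.368 m) = -2.72 D.

P = -2.72 D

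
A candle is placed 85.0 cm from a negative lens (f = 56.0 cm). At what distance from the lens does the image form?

For a negative lens, f = -56.0 cm.
Lens equation: 1/d_i = 1/f − 1/d_o = 1/(-56.00) − 1/(85.0) = -0.01786 − 0.01176 = -0.02962, so d_i = -33.8 cm.
The image is virtual, upright and reduced, on the same side as the object.

33.8 cm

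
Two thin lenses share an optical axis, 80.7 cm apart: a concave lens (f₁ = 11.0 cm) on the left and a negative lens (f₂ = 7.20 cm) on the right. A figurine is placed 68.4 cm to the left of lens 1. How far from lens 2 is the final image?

Lens 1 is diverging, so f₁ = −11.0 cm.
Lens 1: 1/d_i1 = 1/f₁ − 1/d_o1 = 1/(-11.0) − 1/(68.4) = -0.1055, so d_i1 = -9.476 cm.
The intermediate image is 9.476 cm to the left of lens 1 (virtual), which is 80.7 − (-9.476) = 90.18 cm to the left of lens 2, so d_o2 = +90.18 cm.
Lens 2 is diverging, so f₂ = −7.20 cm.
Lens 2: 1/d_i2 = 1/f₂ − 1/d_o2 = 1/(-7.20) − 1/(90.18) = -0.1500, so d_i2 = -6.67 cm.
The final image is virtual, 6.67 cm to the left of lens 2 (overall magnification ≈ 0.010).

6.67 cm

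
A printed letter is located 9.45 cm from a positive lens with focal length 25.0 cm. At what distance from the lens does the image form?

15.2 cm

Thin-lens equation: 1/v = 1/f − 1/u = 1/(25.00) − 1/(9.45) = 0.04000 − 0.1058 = -0.06582, so v = -15.2 cm.
The image is virtual, upright and enlarged, on the same side as the object.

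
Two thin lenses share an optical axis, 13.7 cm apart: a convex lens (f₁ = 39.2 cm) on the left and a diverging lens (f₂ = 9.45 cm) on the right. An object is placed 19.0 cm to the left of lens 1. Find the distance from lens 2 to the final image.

7.96 cm

Lens 1: 1/d_i1 = 1/f₁ − 1/d_o1 = 1/(39.2) − 1/(19.0) = -0.02712, so d_i1 = -36.87 cm.
The intermediate image is 36.87 cm to the left of lens 1 (virtual), which is 13.7 − (-36.87) = 50.57 cm to the left of lens 2, so d_o2 = +50.57 cm.
Lens 2 is diverging, so f₂ = −9.45 cm.
Lens 2: 1/d_i2 = 1/f₂ − 1/d_o2 = 1/(-9.45) − 1/(50.57) = -0.1256, so d_i2 = -7.96 cm.
The final image is virtual, 7.96 cm to the left of lens 2 (overall magnification ≈ 0.31).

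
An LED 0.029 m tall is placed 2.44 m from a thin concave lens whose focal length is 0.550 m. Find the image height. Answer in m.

0.00533 m

For a concave lens, f = -0.550 m.
1/d_i = 1/f − 1/d_o = 1/(-0.5500) − 1/(2.44) = -2.228, so d_i = -0.4488 m.
m = −d_i/d_o = +0.1839.
|h_i| = |m|·h_o = 0.1839 × 0.029 = 0.00533 m. The image is virtual, upright and reduced, on the same side as the object.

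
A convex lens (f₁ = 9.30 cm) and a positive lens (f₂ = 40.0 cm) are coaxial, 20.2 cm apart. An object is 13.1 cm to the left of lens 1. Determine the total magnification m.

Lens 1: 1/d_i1 = 1/(9.30) − 1/(13.1) = 0.03119, so d_i1 = 32.06 cm; m₁ = −d_i1/d_o1 = -2.447.
d_o2 = 20.2 − (32.06) = -11.86 cm (virtual object).
Lens 2: 1/d_i2 = 1/(40.0) − 1/(-11.86) = 0.1093, so d_i2 = 9.148 cm; m₂ = −d_i2/d_o2 = +0.7713.
m = m₁·m₂ = (-2.447)(+0.7713) = -1.89.

m = -1.89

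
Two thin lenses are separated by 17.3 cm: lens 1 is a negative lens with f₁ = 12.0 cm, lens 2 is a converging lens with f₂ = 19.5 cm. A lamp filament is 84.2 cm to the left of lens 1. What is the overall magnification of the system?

f₁ = −12.0 cm (diverging).
Lens 1: 1/d_i1 = 1/(-12.0) − 1/(84.2) = -0.09521, so d_i1 = -10.50 cm; m₁ = −d_i1/d_o1 = +0.1247.
d_o2 = 17.3 − (-10.50) = 27.80 cm.
Lens 2: 1/d_i2 = 1/(19.5) − 1/(27.80) = 0.01531, so d_i2 = 65.31 cm; m₂ = −d_i2/d_o2 = -2.349.
m = m₁·m₂ = (+0.1247)(-2.349) = -0.293.

m = -0.293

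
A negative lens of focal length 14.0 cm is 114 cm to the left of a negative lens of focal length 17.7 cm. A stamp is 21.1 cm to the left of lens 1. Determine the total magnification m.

f₁ = −14.0 cm (diverging).
Lens 1: 1/d_i1 = 1/(-14.0) − 1/(21.1) = -0.1188, so d_i1 = -8.416 cm; m₁ = −d_i1/d_o1 = +0.3989.
d_o2 = 114 − (-8.416) = 122.4 cm.
f₂ = −17.7 cm (diverging).
Lens 2: 1/d_i2 = 1/(-17.7) − 1/(122.4) = -0.06467, so d_i2 = -15.46 cm; m₂ = −d_i2/d_o2 = +0.1263.
m = m₁·m₂ = (+0.3989)(+0.1263) = +0.0504.

m = +0.0504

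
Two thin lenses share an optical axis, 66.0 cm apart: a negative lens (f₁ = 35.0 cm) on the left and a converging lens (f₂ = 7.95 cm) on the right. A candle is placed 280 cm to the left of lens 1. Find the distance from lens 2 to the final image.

Lens 1 is diverging, so f₁ = −35.0 cm.
Lens 1: 1/d_i1 = 1/f₁ − 1/d_o1 = 1/(-35.0) − 1/(280) = -0.03214, so d_i1 = -31.11 cm.
The intermediate image is 31.11 cm to the left of lens 1 (virtual), which is 66.0 − (-31.11) = 97.11 cm to the left of lens 2, so d_o2 = +97.11 cm.
Lens 2: 1/d_i2 = 1/f₂ − 1/d_o2 = 1/(7.95) − 1/(97.11) = 0.1155, so d_i2 = 8.66 cm.
The final image is real, 8.66 cm to the right of lens 2 (overall magnification ≈ -0.0099).

8.66 cm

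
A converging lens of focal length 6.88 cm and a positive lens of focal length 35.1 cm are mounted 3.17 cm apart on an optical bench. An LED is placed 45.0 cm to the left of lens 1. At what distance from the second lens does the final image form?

Lens 1: 1/d_i1 = 1/f₁ − 1/d_o1 = 1/(6.88) − 1/(45.0) = 0.1231, so d_i1 = 8.122 cm.
The intermediate image is 8.122 cm to the right of lens 1, which lies 4.952 cm to the right of lens 2 — a virtual object — so d_o2 = −4.952 cm.
Lens 2: 1/d_i2 = 1/f₂ − 1/d_o2 = 1/(35.1) − 1/(-4.952) = 0.2304, so d_i2 = 4.34 cm.
The final image is real, 4.34 cm to the right of lens 2 (overall magnification ≈ -0.16).

4.34 cm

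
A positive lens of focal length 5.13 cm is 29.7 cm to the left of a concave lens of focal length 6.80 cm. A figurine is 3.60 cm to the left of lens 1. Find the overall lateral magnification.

Lens 1: 1/d_i1 = 1/(5.13) − 1/(3.60) = -0.08285, so d_i1 = -12.07 cm; m₁ = −d_i1/d_o1 = +3.353.
d_o2 = 29.7 − (-12.07) = 41.77 cm.
f₂ = −6.80 cm (diverging).
Lens 2: 1/d_i2 = 1/(-6.80) − 1/(41.77) = -0.1710, so d_i2 = -5.848 cm; m₂ = −d_i2/d_o2 = +0.1400.
m = m₁·m₂ = (+3.353)(+0.1400) = +0.469.

m = +0.469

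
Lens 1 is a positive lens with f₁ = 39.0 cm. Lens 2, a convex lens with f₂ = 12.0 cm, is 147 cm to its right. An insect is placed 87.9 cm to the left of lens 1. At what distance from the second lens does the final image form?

14.2 cm

Lens 1: 1/d_i1 = 1/f₁ − 1/d_o1 = 1/(39.0) − 1/(87.9) = 0.01426, so d_i1 = 70.10 cm.
The intermediate image is 70.10 cm to the right of lens 1, which is 147 − (70.10) = 76.90 cm to the left of lens 2, so d_o2 = +76.90 cm.
Lens 2: 1/d_i2 = 1/f₂ − 1/d_o2 = 1/(12.0) − 1/(76.90) = 0.07033, so d_i2 = 14.2 cm.
The final image is real, 14.2 cm to the right of lens 2 (overall magnification ≈ 0.15).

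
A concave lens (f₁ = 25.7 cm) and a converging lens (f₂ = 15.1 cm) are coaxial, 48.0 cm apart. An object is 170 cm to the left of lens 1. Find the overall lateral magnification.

m = -0.0359

f₁ = −25.7 cm (diverging).
Lens 1: 1/d_i1 = 1/(-25.7) − 1/(170) = -0.04479, so d_i1 = -22.32 cm; m₁ = −d_i1/d_o1 = +0.1313.
d_o2 = 48.0 − (-22.32) = 70.32 cm.
Lens 2: 1/d_i2 = 1/(15.1) − 1/(70.32) = 0.05200, so d_i2 = 19.23 cm; m₂ = −d_i2/d_o2 = -0.2735.
m = m₁·m₂ = (+0.1313)(-0.2735) = -0.0359.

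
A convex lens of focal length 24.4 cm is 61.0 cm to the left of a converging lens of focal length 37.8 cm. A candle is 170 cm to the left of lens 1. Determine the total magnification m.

m = -1.20

Lens 1: 1/d_i1 = 1/(24.4) − 1/(170) = 0.03510, so d_i1 = 28.49 cm; m₁ = −d_i1/d_o1 = -0.1676.
d_o2 = 61.0 − (28.49) = 32.51 cm.
Lens 2: 1/d_i2 = 1/(37.8) − 1/(32.51) = -0.004305, so d_i2 = -232.3 cm; m₂ = −d_i2/d_o2 = +7.146.
m = m₁·m₂ = (-0.1676)(+7.146) = -1.20.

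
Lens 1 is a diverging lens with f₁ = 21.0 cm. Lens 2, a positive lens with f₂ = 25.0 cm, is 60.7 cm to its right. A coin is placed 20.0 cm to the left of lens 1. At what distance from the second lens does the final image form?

38.6 cm

Lens 1 is diverging, so f₁ = −21.0 cm.
Lens 1: 1/d_i1 = 1/f₁ − 1/d_o1 = 1/(-21.0) − 1/(20.0) = -0.09762, so d_i1 = -10.24 cm.
The intermediate image is 10.24 cm to the left of lens 1 (virtual), which is 60.7 − (-10.24) = 70.94 cm to the left of lens 2, so d_o2 = +70.94 cm.
Lens 2: 1/d_i2 = 1/f₂ − 1/d_o2 = 1/(25.0) − 1/(70.94) = 0.02590, so d_i2 = 38.6 cm.
The final image is real, 38.6 cm to the right of lens 2 (overall magnification ≈ -0.28).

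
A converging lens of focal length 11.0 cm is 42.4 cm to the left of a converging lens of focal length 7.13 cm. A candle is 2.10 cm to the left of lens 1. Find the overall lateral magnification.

m = -0.233

Lens 1: 1/d_i1 = 1/(11.0) − 1/(2.10) = -0.3853, so d_i1 = -2.596 cm; m₁ = −d_i1/d_o1 = +1.236.
d_o2 = 42.4 − (-2.596) = 45.00 cm.
Lens 2: 1/d_i2 = 1/(7.13) − 1/(45.00) = 0.1180, so d_i2 = 8.472 cm; m₂ = −d_i2/d_o2 = -0.1883.
m = m₁·m₂ = (+1.236)(-0.1883) = -0.233.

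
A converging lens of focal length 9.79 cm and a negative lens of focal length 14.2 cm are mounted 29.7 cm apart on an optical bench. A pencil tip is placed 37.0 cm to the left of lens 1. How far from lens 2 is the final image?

7.61 cm

Lens 1: 1/d_i1 = 1/f₁ − 1/d_o1 = 1/(9.79) − 1/(37.0) = 0.07512, so d_i1 = 13.31 cm.
The intermediate image is 13.31 cm to the right of lens 1, which is 29.7 − (13.31) = 16.39 cm to the left of lens 2, so d_o2 = +16.39 cm.
Lens 2 is diverging, so f₂ = −14.2 cm.
Lens 2: 1/d_i2 = 1/f₂ − 1/d_o2 = 1/(-14.2) − 1/(16.39) = -0.1314, so d_i2 = -7.61 cm.
The final image is virtual, 7.61 cm to the left of lens 2 (overall magnification ≈ -0.17).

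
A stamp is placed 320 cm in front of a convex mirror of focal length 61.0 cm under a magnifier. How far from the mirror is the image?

51.2 cm

For a convex mirror, f = -61.0 cm.
Mirror equation: 1/d_i = 1/f − 1/d_o = 1/(-61.00) − 1/(320) = -0.01639 − 0.003125 = -0.01952, so d_i = -51.2 cm.
The image is virtual, upright and reduced, behind the mirror.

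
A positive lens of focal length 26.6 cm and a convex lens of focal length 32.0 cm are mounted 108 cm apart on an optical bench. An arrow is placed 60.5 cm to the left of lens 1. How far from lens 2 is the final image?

67.9 cm

Lens 1: 1/d_i1 = 1/f₁ − 1/d_o1 = 1/(26.6) − 1/(60.5) = 0.02107, so d_i1 = 47.47 cm.
The intermediate image is 47.47 cm to the right of lens 1, which is 108 − (47.47) = 60.53 cm to the left of lens 2, so d_o2 = +60.53 cm.
Lens 2: 1/d_i2 = 1/f₂ − 1/d_o2 = 1/(32.0) − 1/(60.53) = 0.01473, so d_i2 = 67.9 cm.
The final image is real, 67.9 cm to the right of lens 2 (overall magnification ≈ 0.88).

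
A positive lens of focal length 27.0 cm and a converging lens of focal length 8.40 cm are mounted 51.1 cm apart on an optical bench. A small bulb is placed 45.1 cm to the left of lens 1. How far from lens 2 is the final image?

5.53 cm

Lens 1: 1/d_i1 = 1/f₁ − 1/d_o1 = 1/(27.0) − 1/(45.1) = 0.01486, so d_i1 = 67.28 cm.
The intermediate image is 67.28 cm to the right of lens 1, which lies 16.18 cm to the right of lens 2 — a virtual object — so d_o2 = −16.18 cm.
Lens 2: 1/d_i2 = 1/f₂ − 1/d_o2 = 1/(8.40) − 1/(-16.18) = 0.1809, so d_i2 = 5.53 cm.
The final image is real, 5.53 cm to the right of lens 2 (overall magnification ≈ -0.51).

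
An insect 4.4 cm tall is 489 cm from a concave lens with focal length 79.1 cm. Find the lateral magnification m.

For a concave lens, f = -79.1 cm.
1/d_i = 1/f − 1/d_o = 1/(-79.10) − 1/(489) = -0.01469, so d_i = -68.09 cm.
m = −d_i/d_o = −(-68.09)/(489) = +0.139.
The image is virtual, upright and reduced, on the same side as the object.

m = +0.139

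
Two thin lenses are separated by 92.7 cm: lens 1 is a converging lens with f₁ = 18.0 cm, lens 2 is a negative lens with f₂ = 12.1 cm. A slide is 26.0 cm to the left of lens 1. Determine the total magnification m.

m = -0.588

Lens 1: 1/d_i1 = 1/(18.0) − 1/(26.0) = 0.01709, so d_i1 = 58.50 cm; m₁ = −d_i1/d_o1 = -2.250.
d_o2 = 92.7 − (58.50) = 34.20 cm.
f₂ = −12.1 cm (diverging).
Lens 2: 1/d_i2 = 1/(-12.1) − 1/(34.20) = -0.1119, so d_i2 = -8.938 cm; m₂ = −d_i2/d_o2 = +0.2613.
m = m₁·m₂ = (-2.250)(+0.2613) = -0.588.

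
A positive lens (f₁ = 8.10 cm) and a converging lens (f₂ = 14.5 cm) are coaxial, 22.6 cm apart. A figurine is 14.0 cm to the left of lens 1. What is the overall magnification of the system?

Lens 1: 1/d_i1 = 1/(8.10) − 1/(14.0) = 0.05203, so d_i1 = 19.22 cm; m₁ = −d_i1/d_o1 = -1.373.
d_o2 = 22.6 − (19.22) = 3.380 cm.
Lens 2: 1/d_i2 = 1/(14.5) − 1/(3.380) = -0.2269, so d_i2 = -4.407 cm; m₂ = −d_i2/d_o2 = +1.304.
m = m₁·m₂ = (-1.373)(+1.304) = -1.79.

m = -1.79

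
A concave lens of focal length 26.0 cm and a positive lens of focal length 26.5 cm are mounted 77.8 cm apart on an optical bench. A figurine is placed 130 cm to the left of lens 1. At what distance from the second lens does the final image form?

Lens 1 is diverging, so f₁ = −26.0 cm.
Lens 1: 1/d_i1 = 1/f₁ − 1/d_o1 = 1/(-26.0) − 1/(130) = -0.04615, so d_i1 = -21.67 cm.
The intermediate image is 21.67 cm to the left of lens 1 (virtual), which is 77.8 − (-21.67) = 99.47 cm to the left of lens 2, so d_o2 = +99.47 cm.
Lens 2: 1/d_i2 = 1/f₂ − 1/d_o2 = 1/(26.5) − 1/(99.47) = 0.02768, so d_i2 = 36.1 cm.
The final image is real, 36.1 cm to the right of lens 2 (overall magnification ≈ -0.061).

36.1 cm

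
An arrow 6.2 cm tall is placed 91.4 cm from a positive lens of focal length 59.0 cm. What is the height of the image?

1/d_i = 1/f − 1/d_o = 1/(59.00) − 1/(91.4) = 0.006008, so d_i = 166.4 cm.
m = −d_i/d_o = -1.821.
|h_i| = |m|·h_o = 1.821 × 6.2 = 11.3 cm. The image is real, inverted and enlarged, on the far side of the lens.

11.3 cm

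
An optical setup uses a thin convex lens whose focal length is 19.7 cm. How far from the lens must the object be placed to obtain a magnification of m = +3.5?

14.1 cm

m = −d_i/d_o ⇒ d_i = −m·d_o.
1/f = 1/d_o + 1/d_i = 1/d_o − 1/(m·d_o) = (1 − 1/m)/d_o, so d_o = f(1 − 1/m) = (19.70)(1 − 1/(+3.5)) = 14.1 cm.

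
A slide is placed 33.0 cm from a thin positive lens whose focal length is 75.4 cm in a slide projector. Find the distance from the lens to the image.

58.7 cm

Lens equation: 1/v = 1/f − 1/u = 1/(75.40) − 1/(33.0) = 0.01326 − 0.03030 = -0.01704, so v = -58.7 cm.
The image is virtual, upright and enlarged, on the same side as the object.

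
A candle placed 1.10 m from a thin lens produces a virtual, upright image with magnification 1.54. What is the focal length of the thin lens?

m = −d_i/d_o ⇒ d_i = −m·d_o = −(+1.54)·(1.10) = -1.694 m.
1/f = 1/d_o + 1/d_i = 1/(1.10) + 1/(-1.694) = 0.3188, so f = 3.14 m.
Since f is positive, the thin lens is converging.

f = 3.14 m (converging)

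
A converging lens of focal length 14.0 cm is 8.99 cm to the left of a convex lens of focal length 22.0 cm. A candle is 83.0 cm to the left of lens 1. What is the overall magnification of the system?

Lens 1: 1/d_i1 = 1/(14.0) − 1/(83.0) = 0.05938, so d_i1 = 16.84 cm; m₁ = −d_i1/d_o1 = -0.2029.
d_o2 = 8.99 − (16.84) = -7.850 cm (virtual object).
Lens 2: 1/d_i2 = 1/(22.0) − 1/(-7.850) = 0.1728, so d_i2 = 5.786 cm; m₂ = −d_i2/d_o2 = +0.7370.
m = m₁·m₂ = (-0.2029)(+0.7370) = -0.150.

m = -0.150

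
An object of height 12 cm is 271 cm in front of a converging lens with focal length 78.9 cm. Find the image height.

4.93 cm

1/d_i = 1/f − 1/d_o = 1/(78.90) − 1/(271) = 0.008984, so d_i = 111.3 cm.
m = −d_i/d_o = -0.4107.
|h_i| = |m|·h_o = 0.4107 × 12 = 4.93 cm. The image is real, inverted and reduced, on the far side of the lens.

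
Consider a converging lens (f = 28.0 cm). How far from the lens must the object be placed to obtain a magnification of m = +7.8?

24.4 cm

m = −d_i/d_o ⇒ d_i = −m·d_o.
1/f = 1/d_o + 1/d_i = 1/d_o − 1/(m·d_o) = (1 − 1/m)/d_o, so d_o = f(1 − 1/m) = (28.00)(1 − 1/(+7.8)) = 24.4 cm.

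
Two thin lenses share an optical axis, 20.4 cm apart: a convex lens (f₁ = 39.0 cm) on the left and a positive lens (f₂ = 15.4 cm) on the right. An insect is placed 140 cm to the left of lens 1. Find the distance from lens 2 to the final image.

10.6 cm

Lens 1: 1/d_i1 = 1/f₁ − 1/d_o1 = 1/(39.0) − 1/(140) = 0.01850, so d_i1 = 54.06 cm.
The intermediate image is 54.06 cm to the right of lens 1, which lies 33.66 cm to the right of lens 2 — a virtual object — so d_o2 = −33.66 cm.
Lens 2: 1/d_i2 = 1/f₂ − 1/d_o2 = 1/(15.4) − 1/(-33.66) = 0.09464, so d_i2 = 10.6 cm.
The final image is real, 10.6 cm to the right of lens 2 (overall magnification ≈ -0.12).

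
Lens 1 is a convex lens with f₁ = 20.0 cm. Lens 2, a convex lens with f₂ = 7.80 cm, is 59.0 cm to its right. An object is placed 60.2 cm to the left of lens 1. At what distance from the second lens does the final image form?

Lens 1: 1/d_i1 = 1/f₁ − 1/d_o1 = 1/(20.0) − 1/(60.2) = 0.03339, so d_i1 = 29.95 cm.
The intermediate image is 29.95 cm to the right of lens 1, which is 59.0 − (29.95) = 29.05 cm to the left of lens 2, so d_o2 = +29.05 cm.
Lens 2: 1/d_i2 = 1/f₂ − 1/d_o2 = 1/(7.80) − 1/(29.05) = 0.09378, so d_i2 = 10.7 cm.
The final image is real, 10.7 cm to the right of lens 2 (overall magnification ≈ 0.18).

10.7 cm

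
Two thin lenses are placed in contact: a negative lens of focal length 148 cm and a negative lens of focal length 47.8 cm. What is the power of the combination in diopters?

P₁ = 1/f₁ = 1/(-1.48 m) = -0.6757 D; P₂ = 1/f₂ = 1/(-0.478 m) = -2.092 D.
For thin lenses in contact, P = P₁ + P₂ = (-0.6757) + (-2.092) = -2.77 D.

P = -2.77 D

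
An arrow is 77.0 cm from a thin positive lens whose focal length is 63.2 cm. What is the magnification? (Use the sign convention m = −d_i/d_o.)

m = -4.58

1/d_i = 1/f − 1/d_o = 1/(63.20) − 1/(77.0) = 0.002836, so d_i = 352.6 cm.
m = −d_i/d_o = −(352.6)/(77.0) = -4.58.
The image is real, inverted and enlarged, on the far side of the lens.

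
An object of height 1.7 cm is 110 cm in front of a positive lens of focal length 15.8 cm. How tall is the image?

1/d_i = 1/f − 1/d_o = 1/(15.80) − 1/(110) = 0.05420, so d_i = 18.45 cm.
m = −d_i/d_o = -0.1677.
|h_i| = |m|·h_o = 0.1677 × 1.7 = 0.285 cm. The image is real, inverted and reduced, on the far side of the lens.

0.285 cm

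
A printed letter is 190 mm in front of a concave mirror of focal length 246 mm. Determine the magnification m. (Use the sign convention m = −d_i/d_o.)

m = +4.39

1/d_i = 1/f − 1/d_o = 1/(246.0) − 1/(190) = -0.001198, so d_i = -834.6 mm.
m = −d_i/d_o = −(-834.6)/(190) = +4.39.
The image is virtual, upright and enlarged, behind the mirror.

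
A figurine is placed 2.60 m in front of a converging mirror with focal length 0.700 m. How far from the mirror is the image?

Mirror equation: 1/q = 1/f − 1/p = 1/(0.7000) − 1/(2.60) = 1.429 − 0.3846 = 1.044, so q = 0.958 m.
The image is real, inverted and reduced, in front of the mirror.

0.958 m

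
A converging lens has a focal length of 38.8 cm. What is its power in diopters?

P = +2.58 D

f = 38.8 cm = 0.388 m.
P = 1/f = 1/(0.388 m) = +2.58 D.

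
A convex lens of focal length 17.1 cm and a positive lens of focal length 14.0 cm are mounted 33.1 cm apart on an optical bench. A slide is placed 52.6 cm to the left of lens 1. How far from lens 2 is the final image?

17.4 cm

Lens 1: 1/d_i1 = 1/f₁ − 1/d_o1 = 1/(17.1) − 1/(52.6) = 0.03947, so d_i1 = 25.34 cm.
The intermediate image is 25.34 cm to the right of lens 1, which is 33.1 − (25.34) = 7.760 cm to the left of lens 2, so d_o2 = +7.760 cm.
Lens 2: 1/d_i2 = 1/f₂ − 1/d_o2 = 1/(14.0) − 1/(7.760) = -0.05744, so d_i2 = -17.4 cm.
The final image is virtual, 17.4 cm to the left of lens 2 (overall magnification ≈ -1.1).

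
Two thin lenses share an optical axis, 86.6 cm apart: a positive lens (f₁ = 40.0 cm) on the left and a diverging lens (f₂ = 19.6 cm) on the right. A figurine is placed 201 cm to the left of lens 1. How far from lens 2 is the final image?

Lens 1: 1/d_i1 = 1/f₁ − 1/d_o1 = 1/(40.0) − 1/(201) = 0.02002, so d_i1 = 49.94 cm.
The intermediate image is 49.94 cm to the right of lens 1, which is 86.6 − (49.94) = 36.66 cm to the left of lens 2, so d_o2 = +36.66 cm.
Lens 2 is diverging, so f₂ = −19.6 cm.
Lens 2: 1/d_i2 = 1/f₂ − 1/d_o2 = 1/(-19.6) − 1/(36.66) = -0.07830, so d_i2 = -12.8 cm.
The final image is virtual, 12.8 cm to the left of lens 2 (overall magnification ≈ -0.087).

12.8 cm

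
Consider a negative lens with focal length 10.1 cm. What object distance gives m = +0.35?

18.8 cm

For a negative lens, f = -10.1 cm.
m = −d_i/d_o ⇒ d_i = −m·d_o.
1/f = 1/d_o + 1/d_i = 1/d_o − 1/(m·d_o) = (1 − 1/m)/d_o, so d_o = f(1 − 1/m) = (-10.10)(1 − 1/(+0.35)) = 18.8 cm.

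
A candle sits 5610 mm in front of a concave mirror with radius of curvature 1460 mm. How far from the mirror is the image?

839 mm

f = R/2 = 1460/2 = 730.0 mm.
Mirror equation: 1/v = 1/f − 1/u = 1/(730.0) − 1/(5610) = 0.001370 − 0.0001783 = 0.001192, so v = 839 mm.
The image is real, inverted and reduced, in front of the mirror.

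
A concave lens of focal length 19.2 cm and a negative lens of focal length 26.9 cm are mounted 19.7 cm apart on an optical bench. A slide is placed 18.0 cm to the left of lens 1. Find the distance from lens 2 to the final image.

Lens 1 is diverging, so f₁ = −19.2 cm.
Lens 1: 1/d_i1 = 1/f₁ − 1/d_o1 = 1/(-19.2) − 1/(18.0) = -0.1076, so d_i1 = -9.290 cm.
The intermediate image is 9.290 cm to the left of lens 1 (virtual), which is 19.7 − (-9.290) = 28.99 cm to the left of lens 2, so d_o2 = +28.99 cm.
Lens 2 is diverging, so f₂ = −26.9 cm.
Lens 2: 1/d_i2 = 1/f₂ − 1/d_o2 = 1/(-26.9) − 1/(28.99) = -0.07167, so d_i2 = -14.0 cm.
The final image is virtual, 14.0 cm to the left of lens 2 (overall magnification ≈ 0.25).

14.0 cm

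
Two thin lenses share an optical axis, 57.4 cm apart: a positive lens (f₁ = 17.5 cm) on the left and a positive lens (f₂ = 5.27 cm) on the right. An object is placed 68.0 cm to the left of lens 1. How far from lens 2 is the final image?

6.24 cm

Lens 1: 1/d_i1 = 1/f₁ − 1/d_o1 = 1/(17.5) − 1/(68.0) = 0.04244, so d_i1 = 23.56 cm.
The intermediate image is 23.56 cm to the right of lens 1, which is 57.4 − (23.56) = 33.84 cm to the left of lens 2, so d_o2 = +33.84 cm.
Lens 2: 1/d_i2 = 1/f₂ − 1/d_o2 = 1/(5.27) − 1/(33.84) = 0.1602, so d_i2 = 6.24 cm.
The final image is real, 6.24 cm to the right of lens 2 (overall magnification ≈ 0.064).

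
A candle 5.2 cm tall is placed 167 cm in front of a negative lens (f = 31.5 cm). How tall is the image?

0.825 cm

For a negative lens, f = -31.5 cm.
1/d_i = 1/f − 1/d_o = 1/(-31.50) − 1/(167) = -0.03773, so d_i = -26.50 cm.
m = −d_i/d_o = +0.1587.
|h_i| = |m|·h_o = 0.1587 × 5.2 = 0.825 cm. The image is virtual, upright and reduced, on the same side as the object.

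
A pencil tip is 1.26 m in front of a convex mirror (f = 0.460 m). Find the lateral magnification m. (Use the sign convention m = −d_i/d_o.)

m = +0.267

For a convex mirror, f = -0.460 m.
1/d_i = 1/f − 1/d_o = 1/(-0.4600) − 1/(1.26) = -2.968, so d_i = -0.3370 m.
m = −d_i/d_o = −(-0.3370)/(1.26) = +0.267.
The image is virtual, upright and reduced, behind the mirror.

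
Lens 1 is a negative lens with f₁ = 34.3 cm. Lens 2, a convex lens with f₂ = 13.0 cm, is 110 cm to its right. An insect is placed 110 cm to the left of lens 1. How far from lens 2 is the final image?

14.4 cm

Lens 1 is diverging, so f₁ = −34.3 cm.
Lens 1: 1/d_i1 = 1/f₁ − 1/d_o1 = 1/(-34.3) − 1/(110) = -0.03825, so d_i1 = -26.15 cm.
The intermediate image is 26.15 cm to the left of lens 1 (virtual), which is 110 − (-26.15) = 136.2 cm to the left of lens 2, so d_o2 = +136.2 cm.
Lens 2: 1/d_i2 = 1/f₂ − 1/d_o2 = 1/(13.0) − 1/(136.2) = 0.06958, so d_i2 = 14.4 cm.
The final image is real, 14.4 cm to the right of lens 2 (overall magnification ≈ -0.025).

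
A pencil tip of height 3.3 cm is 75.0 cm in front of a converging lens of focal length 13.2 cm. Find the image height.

1/d_i = 1/f − 1/d_o = 1/(13.20) − 1/(75.0) = 0.06242, so d_i = 16.02 cm.
m = −d_i/d_o = -0.2136.
|h_i| = |m|·h_o = 0.2136 × 3.3 = 0.705 cm. The image is real, inverted and reduced, on the far side of the lens.

0.705 cm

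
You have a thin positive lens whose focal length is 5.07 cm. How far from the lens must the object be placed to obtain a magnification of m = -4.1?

m = −d_i/d_o ⇒ d_i = −m·d_o.
1/f = 1/d_o + 1/d_i = 1/d_o − 1/(m·d_o) = (1 − 1/m)/d_o, so d_o = f(1 − 1/m) = (5.070)(1 − 1/(-4.1)) = 6.31 cm.

6.31 cm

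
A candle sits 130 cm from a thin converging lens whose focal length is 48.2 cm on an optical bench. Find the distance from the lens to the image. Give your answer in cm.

Thin-lens equation: 1/v = 1/f − 1/u = 1/(48.20) − 1/(130) = 0.02075 − 0.007692 = 0.01305, so v = 76.6 cm.
The image is real, inverted and reduced, on the far side of the lens.

76.6 cm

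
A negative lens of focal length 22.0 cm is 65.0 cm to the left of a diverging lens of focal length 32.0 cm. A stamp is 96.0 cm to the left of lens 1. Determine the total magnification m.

f₁ = −22.0 cm (diverging).
Lens 1: 1/d_i1 = 1/(-22.0) − 1/(96.0) = -0.05587, so d_i1 = -17.90 cm; m₁ = −d_i1/d_o1 = +0.1865.
d_o2 = 65.0 − (-17.90) = 82.90 cm.
f₂ = −32.0 cm (diverging).
Lens 2: 1/d_i2 = 1/(-32.0) − 1/(82.90) = -0.04331, so d_i2 = -23.09 cm; m₂ = −d_i2/d_o2 = +0.2785.
m = m₁·m₂ = (+0.1865)(+0.2785) = +0.0519.

m = +0.0519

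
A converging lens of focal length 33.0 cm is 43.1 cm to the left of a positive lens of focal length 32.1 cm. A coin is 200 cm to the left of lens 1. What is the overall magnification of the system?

m = -0.222

Lens 1: 1/d_i1 = 1/(33.0) − 1/(200) = 0.02530, so d_i1 = 39.52 cm; m₁ = −d_i1/d_o1 = -0.1976.
d_o2 = 43.1 − (39.52) = 3.580 cm.
Lens 2: 1/d_i2 = 1/(32.1) − 1/(3.580) = -0.2482, so d_i2 = -4.029 cm; m₂ = −d_i2/d_o2 = +1.126.
m = m₁·m₂ = (-0.1976)(+1.126) = -0.222.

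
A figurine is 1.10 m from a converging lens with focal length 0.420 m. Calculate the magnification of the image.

m = -0.618

1/d_i = 1/f − 1/d_o = 1/(0.4200) − 1/(1.10) = 1.472, so d_i = 0.6794 m.
m = −d_i/d_o = −(0.6794)/(1.10) = -0.618.
The image is real, inverted and reduced, on the far side of the lens.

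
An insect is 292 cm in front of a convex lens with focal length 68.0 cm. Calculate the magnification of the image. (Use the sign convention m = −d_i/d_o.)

1/d_i = 1/f − 1/d_o = 1/(68.00) − 1/(292) = 0.01128, so d_i = 88.64 cm.
m = −d_i/d_o = −(88.64)/(292) = -0.304.
The image is real, inverted and reduced, on the far side of the lens.

m = -0.304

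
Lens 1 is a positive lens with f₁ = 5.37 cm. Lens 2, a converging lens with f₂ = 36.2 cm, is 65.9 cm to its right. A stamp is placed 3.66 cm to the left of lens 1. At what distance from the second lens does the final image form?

Lens 1: 1/d_i1 = 1/f₁ − 1/d_o1 = 1/(5.37) − 1/(3.66) = -0.08700, so d_i1 = -11.49 cm.
The intermediate image is 11.49 cm to the left of lens 1 (virtual), which is 65.9 − (-11.49) = 77.39 cm to the left of lens 2, so d_o2 = +77.39 cm.
Lens 2: 1/d_i2 = 1/f₂ − 1/d_o2 = 1/(36.2) − 1/(77.39) = 0.01470, so d_i2 = 68.0 cm.
The final image is real, 68.0 cm to the right of lens 2 (overall magnification ≈ -2.8).

68.0 cm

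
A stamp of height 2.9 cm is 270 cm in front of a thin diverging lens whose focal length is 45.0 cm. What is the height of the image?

For a diverging lens, f = -45.0 cm.
1/d_i = 1/f − 1/d_o = 1/(-45.00) − 1/(270) = -0.02593, so d_i = -38.57 cm.
m = −d_i/d_o = +0.1429.
|h_i| = |m|·h_o = 0.1429 × 2.9 = 0.414 cm. The image is virtual, upright and reduced, on the same side as the object.

0.414 cm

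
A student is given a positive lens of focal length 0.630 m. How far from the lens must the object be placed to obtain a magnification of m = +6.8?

m = −d_i/d_o ⇒ d_i = −m·d_o.
1/f = 1/d_o + 1/d_i = 1/d_o − 1/(m·d_o) = (1 − 1/m)/d_o, so d_o = f(1 − 1/m) = (0.6300)(1 − 1/(+6.8)) = 0.537 m.

0.537 m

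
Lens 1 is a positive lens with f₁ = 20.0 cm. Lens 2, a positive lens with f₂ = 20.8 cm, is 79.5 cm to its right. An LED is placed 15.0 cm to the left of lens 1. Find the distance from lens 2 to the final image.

Lens 1: 1/d_i1 = 1/f₁ − 1/d_o1 = 1/(20.0) − 1/(15.0) = -0.01667, so d_i1 = -60.00 cm.
The intermediate image is 60.00 cm to the left of lens 1 (virtual), which is 79.5 − (-60.00) = 139.5 cm to the left of lens 2, so d_o2 = +139.5 cm.
Lens 2: 1/d_i2 = 1/f₂ − 1/d_o2 = 1/(20.8) − 1/(139.5) = 0.04091, so d_i2 = 24.4 cm.
The final image is real, 24.4 cm to the right of lens 2 (overall magnification ≈ -0.70).

24.4 cm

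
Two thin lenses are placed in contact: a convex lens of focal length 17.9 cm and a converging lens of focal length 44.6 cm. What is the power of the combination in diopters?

P = +7.83 D

P₁ = 1/f₁ = 1/(0.179 m) = +5.587 D; P₂ = 1/f₂ = 1/(0.446 m) = +2.242 D.
For thin lenses in contact, P = P₁ + P₂ = (+5.587) + (+2.242) = +7.83 D.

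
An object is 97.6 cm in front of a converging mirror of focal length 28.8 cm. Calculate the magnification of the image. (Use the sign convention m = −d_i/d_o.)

m = -0.419

1/d_i = 1/f − 1/d_o = 1/(28.80) − 1/(97.6) = 0.02448, so d_i = 40.86 cm.
m = −d_i/d_o = −(40.86)/(97.6) = -0.419.
The image is real, inverted and reduced, in front of the mirror.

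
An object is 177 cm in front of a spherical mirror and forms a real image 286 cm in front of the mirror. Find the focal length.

f = 109 cm (concave)

Real image ⇒ d_i = +286 cm.
1/f = 1/d_o + 1/d_i = 1/(177) + 1/(286) = 0.009146, so f = 109 cm.
Since f is positive, the spherical mirror is concave.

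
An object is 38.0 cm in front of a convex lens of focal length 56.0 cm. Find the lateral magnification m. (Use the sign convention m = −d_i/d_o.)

1/d_i = 1/f − 1/d_o = 1/(56.00) − 1/(38.0) = -0.008459, so d_i = -118.2 cm.
m = −d_i/d_o = −(-118.2)/(38.0) = +3.11.
The image is virtual, upright and enlarged, on the same side as the object.

m = +3.11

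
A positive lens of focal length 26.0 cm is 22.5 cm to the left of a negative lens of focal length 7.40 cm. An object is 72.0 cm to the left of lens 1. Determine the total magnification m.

m = +0.387

Lens 1: 1/d_i1 = 1/(26.0) − 1/(72.0) = 0.02457, so d_i1 = 40.70 cm; m₁ = −d_i1/d_o1 = -0.5653.
d_o2 = 22.5 − (40.70) = -18.20 cm (virtual object).
f₂ = −7.40 cm (diverging).
Lens 2: 1/d_i2 = 1/(-7.40) − 1/(-18.20) = -0.08019, so d_i2 = -12.47 cm; m₂ = −d_i2/d_o2 = -0.6852.
m = m₁·m₂ = (-0.5653)(-0.6852) = +0.387.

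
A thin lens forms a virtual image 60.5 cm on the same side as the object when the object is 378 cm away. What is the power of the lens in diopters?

P = -1.39 D

Virtual image ⇒ d_i = −60.5 cm.
1/f = 1/d_o + 1/d_i = 1/(378) + 1/(-60.5) = -0.01388 cm⁻¹.
f = -72.03 cm = -0.7203 m, so P = 1/f = -1.39 D.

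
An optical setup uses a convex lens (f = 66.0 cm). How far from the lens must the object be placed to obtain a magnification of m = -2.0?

m = −d_i/d_o ⇒ d_i = −m·d_o.
1/f = 1/d_o + 1/d_i = 1/d_o − 1/(m·d_o) = (1 − 1/m)/d_o, so d_o = f(1 − 1/m) = (66.00)(1 − 1/(-2.0)) = 99.0 cm.

99.0 cm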